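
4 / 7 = 0.57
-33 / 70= -0.47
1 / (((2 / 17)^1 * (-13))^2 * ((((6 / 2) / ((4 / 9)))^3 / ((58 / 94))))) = 134096 / 156342069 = 0.00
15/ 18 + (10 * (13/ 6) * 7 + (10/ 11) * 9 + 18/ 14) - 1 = 24789/ 154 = 160.97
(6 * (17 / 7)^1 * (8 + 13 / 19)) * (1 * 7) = 16830 / 19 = 885.79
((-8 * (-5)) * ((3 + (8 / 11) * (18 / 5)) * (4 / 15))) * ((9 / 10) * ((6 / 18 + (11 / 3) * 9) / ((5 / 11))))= 19776 / 5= 3955.20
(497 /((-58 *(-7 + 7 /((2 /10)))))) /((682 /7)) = -497 /158224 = -0.00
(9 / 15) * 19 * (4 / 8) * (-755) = -8607 / 2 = -4303.50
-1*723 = -723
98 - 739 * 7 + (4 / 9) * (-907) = -49303 / 9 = -5478.11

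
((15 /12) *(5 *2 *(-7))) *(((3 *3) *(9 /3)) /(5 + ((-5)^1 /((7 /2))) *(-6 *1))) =-6615 /38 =-174.08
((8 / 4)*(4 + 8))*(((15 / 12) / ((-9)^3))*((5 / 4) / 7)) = -25 / 3402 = -0.01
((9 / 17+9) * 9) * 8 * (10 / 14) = 490.08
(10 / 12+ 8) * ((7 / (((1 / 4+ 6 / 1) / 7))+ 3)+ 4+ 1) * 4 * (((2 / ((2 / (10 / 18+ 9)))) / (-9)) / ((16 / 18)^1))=-50138 / 75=-668.51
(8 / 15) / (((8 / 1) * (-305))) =-0.00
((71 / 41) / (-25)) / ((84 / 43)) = -3053 / 86100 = -0.04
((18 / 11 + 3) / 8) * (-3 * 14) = -1071 / 44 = -24.34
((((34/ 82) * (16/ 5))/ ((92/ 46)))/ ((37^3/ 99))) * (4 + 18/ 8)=16830/ 2076773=0.01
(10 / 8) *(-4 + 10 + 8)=35 / 2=17.50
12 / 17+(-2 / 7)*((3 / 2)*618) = -31434 / 119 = -264.15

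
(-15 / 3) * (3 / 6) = -5 / 2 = -2.50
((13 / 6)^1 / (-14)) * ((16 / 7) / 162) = -26 / 11907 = -0.00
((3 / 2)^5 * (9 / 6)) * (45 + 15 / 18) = 66825 / 128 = 522.07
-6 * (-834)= 5004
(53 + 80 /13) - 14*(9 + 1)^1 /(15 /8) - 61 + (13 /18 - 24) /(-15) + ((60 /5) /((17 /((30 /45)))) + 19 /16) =-73.30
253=253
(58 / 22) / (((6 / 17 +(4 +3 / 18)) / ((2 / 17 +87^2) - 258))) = 1966026 / 461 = 4264.70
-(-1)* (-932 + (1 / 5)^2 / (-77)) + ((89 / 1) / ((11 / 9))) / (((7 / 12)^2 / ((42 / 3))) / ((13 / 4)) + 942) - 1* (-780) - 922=-1822779624469 / 1697309075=-1073.92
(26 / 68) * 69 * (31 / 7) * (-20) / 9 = -92690 / 357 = -259.64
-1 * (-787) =787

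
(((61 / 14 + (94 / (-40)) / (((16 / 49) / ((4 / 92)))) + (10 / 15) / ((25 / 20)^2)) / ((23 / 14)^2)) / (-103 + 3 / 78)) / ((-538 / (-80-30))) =-3458568113 / 1051393784520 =-0.00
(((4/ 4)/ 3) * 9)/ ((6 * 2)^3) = 1/ 576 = 0.00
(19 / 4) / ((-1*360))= -19 / 1440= -0.01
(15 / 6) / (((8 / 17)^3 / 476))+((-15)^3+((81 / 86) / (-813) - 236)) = 23292234351 / 2983168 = 7807.89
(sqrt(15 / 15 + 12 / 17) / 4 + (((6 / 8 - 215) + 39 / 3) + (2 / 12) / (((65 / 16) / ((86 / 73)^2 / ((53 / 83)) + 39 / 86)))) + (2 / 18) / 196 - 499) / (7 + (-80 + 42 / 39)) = 243740620143842 / 25038611984925 - 13 * sqrt(493) / 63580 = 9.73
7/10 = 0.70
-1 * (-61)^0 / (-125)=1 / 125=0.01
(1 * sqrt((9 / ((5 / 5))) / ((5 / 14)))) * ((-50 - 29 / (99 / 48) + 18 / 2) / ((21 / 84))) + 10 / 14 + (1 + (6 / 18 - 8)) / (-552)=-1104.88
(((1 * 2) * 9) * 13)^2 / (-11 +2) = -6084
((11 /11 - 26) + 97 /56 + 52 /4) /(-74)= 575 /4144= 0.14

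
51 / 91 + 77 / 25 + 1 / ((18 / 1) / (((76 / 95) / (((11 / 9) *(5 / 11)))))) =8464 / 2275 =3.72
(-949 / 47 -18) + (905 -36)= 39048 / 47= 830.81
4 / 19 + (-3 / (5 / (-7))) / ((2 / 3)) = 1237 / 190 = 6.51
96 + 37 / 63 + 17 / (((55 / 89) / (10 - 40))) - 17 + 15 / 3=-513295 / 693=-740.69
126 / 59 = 2.14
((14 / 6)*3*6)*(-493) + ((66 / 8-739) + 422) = -84059 / 4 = -21014.75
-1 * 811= -811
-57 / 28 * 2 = -57 / 14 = -4.07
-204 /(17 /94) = -1128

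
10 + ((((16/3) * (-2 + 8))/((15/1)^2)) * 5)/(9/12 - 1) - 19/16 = 4297/720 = 5.97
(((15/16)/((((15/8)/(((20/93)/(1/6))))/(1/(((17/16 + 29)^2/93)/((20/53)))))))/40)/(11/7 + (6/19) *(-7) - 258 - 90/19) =-1021440/429530256857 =-0.00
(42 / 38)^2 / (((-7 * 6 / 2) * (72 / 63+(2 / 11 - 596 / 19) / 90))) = -72765 / 996113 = -0.07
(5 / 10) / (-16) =-1 / 32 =-0.03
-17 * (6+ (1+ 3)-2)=-136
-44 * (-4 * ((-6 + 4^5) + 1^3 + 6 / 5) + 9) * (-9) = -8062164 / 5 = -1612432.80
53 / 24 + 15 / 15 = 77 / 24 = 3.21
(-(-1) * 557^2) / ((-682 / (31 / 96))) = -310249 / 2112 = -146.90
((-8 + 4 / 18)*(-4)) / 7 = 40 / 9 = 4.44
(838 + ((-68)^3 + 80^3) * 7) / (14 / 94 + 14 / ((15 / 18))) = 325196290 / 3983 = 81646.07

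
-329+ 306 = -23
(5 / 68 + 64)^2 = 18983449 / 4624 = 4105.42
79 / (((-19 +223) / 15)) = 5.81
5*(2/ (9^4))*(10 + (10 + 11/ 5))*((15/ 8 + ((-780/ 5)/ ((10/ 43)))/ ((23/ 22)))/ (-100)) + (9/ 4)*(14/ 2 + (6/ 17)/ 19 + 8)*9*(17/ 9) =366153150179/ 637146000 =574.68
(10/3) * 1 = 10/3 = 3.33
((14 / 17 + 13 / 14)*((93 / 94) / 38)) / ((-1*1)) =-38781 / 850136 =-0.05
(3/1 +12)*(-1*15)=-225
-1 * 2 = -2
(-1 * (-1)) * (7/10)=7/10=0.70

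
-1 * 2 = -2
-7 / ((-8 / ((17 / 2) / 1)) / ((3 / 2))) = 357 / 32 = 11.16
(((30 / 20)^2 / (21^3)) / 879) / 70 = 1 / 253257480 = 0.00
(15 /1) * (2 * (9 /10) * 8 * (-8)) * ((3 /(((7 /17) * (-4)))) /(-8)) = -2754 /7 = -393.43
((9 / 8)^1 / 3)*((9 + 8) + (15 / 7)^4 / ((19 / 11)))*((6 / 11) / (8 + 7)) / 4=1998597 / 20072360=0.10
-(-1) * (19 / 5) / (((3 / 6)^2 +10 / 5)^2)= 304 / 405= 0.75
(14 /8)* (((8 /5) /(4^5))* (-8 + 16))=0.02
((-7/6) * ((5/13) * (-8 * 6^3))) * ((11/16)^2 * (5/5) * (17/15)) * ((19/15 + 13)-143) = -27804469/520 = -53470.13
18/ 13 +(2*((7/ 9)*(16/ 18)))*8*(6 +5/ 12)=228598/ 3159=72.36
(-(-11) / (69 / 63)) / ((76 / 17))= 3927 / 1748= 2.25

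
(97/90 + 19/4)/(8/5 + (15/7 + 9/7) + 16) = 7343/26496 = 0.28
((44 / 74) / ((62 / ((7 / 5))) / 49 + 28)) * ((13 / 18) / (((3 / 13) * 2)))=637637 / 19808172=0.03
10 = 10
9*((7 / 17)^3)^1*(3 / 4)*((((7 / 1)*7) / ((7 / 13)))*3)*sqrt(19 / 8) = 2528253*sqrt(38) / 78608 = 198.26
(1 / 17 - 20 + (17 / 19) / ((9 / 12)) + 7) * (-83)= 944872 / 969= 975.10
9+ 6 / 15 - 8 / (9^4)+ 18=898817 / 32805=27.40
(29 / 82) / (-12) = -29 / 984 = -0.03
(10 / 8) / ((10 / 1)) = 1 / 8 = 0.12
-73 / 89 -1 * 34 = -3099 / 89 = -34.82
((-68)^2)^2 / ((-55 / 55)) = -21381376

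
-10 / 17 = -0.59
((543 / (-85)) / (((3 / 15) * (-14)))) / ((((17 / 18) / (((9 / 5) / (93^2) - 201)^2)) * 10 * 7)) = 160952015736 / 115440125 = 1394.25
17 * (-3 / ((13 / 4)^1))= -204 / 13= -15.69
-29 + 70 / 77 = -309 / 11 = -28.09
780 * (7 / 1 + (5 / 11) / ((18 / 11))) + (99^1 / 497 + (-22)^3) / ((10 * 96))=901053081 / 159040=5665.58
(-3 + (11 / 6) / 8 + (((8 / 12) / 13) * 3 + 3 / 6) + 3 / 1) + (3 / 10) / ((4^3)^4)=0.88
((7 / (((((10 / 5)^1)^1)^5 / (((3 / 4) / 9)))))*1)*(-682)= -12.43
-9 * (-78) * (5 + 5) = 7020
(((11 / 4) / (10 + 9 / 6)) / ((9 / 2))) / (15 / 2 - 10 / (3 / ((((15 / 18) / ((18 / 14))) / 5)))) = 198 / 26335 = 0.01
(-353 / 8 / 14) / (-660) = 353 / 73920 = 0.00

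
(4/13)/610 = 2/3965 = 0.00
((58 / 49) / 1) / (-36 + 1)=-58 / 1715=-0.03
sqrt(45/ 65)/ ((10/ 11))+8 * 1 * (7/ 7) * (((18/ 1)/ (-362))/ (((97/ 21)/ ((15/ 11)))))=-22680/ 193127+33 * sqrt(13)/ 130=0.80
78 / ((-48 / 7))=-91 / 8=-11.38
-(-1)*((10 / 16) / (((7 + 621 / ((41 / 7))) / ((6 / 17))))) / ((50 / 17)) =123 / 185360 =0.00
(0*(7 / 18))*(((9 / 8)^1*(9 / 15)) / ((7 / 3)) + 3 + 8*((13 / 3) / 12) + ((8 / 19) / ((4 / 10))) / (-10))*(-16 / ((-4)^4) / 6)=0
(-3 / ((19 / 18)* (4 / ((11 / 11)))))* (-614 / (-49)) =-8289 / 931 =-8.90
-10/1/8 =-1.25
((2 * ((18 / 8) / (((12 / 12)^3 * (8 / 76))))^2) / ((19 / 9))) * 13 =180063 / 32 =5626.97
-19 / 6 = -3.17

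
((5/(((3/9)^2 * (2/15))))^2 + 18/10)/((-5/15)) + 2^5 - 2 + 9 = -6833703/20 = -341685.15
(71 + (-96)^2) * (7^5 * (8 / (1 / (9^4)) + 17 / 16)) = 131085436403425 / 16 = 8192839775214.06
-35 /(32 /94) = -1645 /16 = -102.81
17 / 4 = 4.25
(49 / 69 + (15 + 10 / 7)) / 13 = 8278 / 6279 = 1.32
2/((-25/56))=-112/25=-4.48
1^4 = 1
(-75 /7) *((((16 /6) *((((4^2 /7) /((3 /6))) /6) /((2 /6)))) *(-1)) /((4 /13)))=10400 /49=212.24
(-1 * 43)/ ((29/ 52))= -2236/ 29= -77.10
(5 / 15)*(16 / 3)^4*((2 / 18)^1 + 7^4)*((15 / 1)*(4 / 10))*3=2832465920 / 243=11656238.35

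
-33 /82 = -0.40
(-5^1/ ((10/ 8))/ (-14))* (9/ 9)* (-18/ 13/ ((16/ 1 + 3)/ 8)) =-288/ 1729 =-0.17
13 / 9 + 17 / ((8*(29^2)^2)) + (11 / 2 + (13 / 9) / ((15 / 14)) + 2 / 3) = 6843653251 / 763863480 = 8.96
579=579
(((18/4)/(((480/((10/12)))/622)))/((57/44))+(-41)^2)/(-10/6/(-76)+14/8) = 1536493/1616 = 950.80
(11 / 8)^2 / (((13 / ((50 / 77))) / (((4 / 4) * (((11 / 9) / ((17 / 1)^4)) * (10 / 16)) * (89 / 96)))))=1346125 / 1681089306624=0.00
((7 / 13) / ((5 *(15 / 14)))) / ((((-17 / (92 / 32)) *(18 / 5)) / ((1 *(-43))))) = 48461 / 238680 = 0.20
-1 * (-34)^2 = -1156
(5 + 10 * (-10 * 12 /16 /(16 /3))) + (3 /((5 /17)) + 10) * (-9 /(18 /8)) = -7189 /80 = -89.86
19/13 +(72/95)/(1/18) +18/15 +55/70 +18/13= 63883/3458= 18.47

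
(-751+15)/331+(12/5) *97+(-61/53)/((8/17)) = 160083861/701720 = 228.13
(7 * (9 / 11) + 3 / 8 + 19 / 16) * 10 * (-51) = -327165 / 88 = -3717.78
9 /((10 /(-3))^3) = -243 /1000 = -0.24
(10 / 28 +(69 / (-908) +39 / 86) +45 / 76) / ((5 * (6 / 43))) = 861199 / 452865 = 1.90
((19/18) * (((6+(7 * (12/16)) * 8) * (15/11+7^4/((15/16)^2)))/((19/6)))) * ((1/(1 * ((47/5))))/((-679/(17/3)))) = -1839968752/47390805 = -38.83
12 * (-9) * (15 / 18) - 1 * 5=-95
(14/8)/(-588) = -1/336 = -0.00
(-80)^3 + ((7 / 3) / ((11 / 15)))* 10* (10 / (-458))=-1289729750 / 2519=-512000.69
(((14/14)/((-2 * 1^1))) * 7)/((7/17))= -8.50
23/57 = 0.40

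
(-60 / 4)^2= 225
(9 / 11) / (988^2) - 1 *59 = -633517447 / 10737584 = -59.00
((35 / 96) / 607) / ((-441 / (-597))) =995 / 1223712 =0.00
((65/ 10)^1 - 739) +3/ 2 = -731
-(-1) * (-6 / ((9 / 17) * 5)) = -34 / 15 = -2.27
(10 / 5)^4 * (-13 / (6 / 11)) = -1144 / 3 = -381.33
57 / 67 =0.85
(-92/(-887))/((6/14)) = 644/2661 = 0.24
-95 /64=-1.48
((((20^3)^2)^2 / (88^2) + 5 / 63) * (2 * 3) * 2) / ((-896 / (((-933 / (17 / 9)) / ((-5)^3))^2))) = -18952982899202843887563 / 171348100000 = -110610989554.03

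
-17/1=-17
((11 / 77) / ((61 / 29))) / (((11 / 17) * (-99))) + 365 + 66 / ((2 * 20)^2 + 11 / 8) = 2174600208806 / 5957153433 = 365.04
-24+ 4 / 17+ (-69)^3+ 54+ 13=-5583918 / 17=-328465.76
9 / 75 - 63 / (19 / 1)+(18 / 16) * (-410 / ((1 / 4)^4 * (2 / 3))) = -84133518 / 475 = -177123.20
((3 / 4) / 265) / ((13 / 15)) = 9 / 2756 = 0.00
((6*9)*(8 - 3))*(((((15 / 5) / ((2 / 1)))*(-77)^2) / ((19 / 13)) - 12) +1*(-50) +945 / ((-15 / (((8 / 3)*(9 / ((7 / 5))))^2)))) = -3372640.04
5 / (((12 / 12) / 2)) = 10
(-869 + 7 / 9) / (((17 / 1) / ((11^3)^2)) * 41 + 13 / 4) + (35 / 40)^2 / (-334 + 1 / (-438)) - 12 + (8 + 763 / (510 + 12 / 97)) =-102753383481206820473 / 381105106889020128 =-269.62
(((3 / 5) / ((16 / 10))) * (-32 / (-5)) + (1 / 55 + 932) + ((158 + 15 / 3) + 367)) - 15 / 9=241354 / 165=1462.75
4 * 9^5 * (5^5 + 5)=739293480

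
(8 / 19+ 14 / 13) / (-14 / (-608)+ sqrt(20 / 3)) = -124320 / 24026249+ 3599360 *sqrt(15) / 24026249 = 0.58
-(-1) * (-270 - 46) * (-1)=316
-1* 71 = -71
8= 8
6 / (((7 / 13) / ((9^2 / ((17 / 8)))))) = 50544 / 119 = 424.74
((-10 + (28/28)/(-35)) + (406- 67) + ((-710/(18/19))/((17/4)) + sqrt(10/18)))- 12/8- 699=-5867671/10710 + sqrt(5)/3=-547.12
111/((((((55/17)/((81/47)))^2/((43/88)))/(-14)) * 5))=-63351566019/1470089500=-43.09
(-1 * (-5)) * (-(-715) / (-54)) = -3575 / 54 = -66.20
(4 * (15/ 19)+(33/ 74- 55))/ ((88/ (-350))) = 12646025/ 61864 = 204.42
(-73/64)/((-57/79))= 5767/3648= 1.58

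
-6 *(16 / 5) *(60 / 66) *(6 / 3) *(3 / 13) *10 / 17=-11520 / 2431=-4.74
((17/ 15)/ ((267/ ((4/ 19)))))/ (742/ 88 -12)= -2992/ 11946915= -0.00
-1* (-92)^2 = -8464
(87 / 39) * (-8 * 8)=-1856 / 13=-142.77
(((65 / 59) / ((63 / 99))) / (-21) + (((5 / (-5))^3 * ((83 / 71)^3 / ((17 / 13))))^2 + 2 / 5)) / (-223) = -2905858954057980064 / 358007519742055231755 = -0.01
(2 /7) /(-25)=-2 /175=-0.01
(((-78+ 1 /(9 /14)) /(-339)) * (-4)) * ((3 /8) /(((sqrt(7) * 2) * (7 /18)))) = -344 * sqrt(7) /5537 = -0.16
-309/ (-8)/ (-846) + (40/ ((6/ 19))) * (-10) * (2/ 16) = -119101/ 752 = -158.38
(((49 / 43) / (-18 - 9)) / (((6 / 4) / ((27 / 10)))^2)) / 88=-147 / 94600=-0.00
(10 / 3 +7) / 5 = 31 / 15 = 2.07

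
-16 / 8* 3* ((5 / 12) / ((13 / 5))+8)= -48.96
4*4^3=256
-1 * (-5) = 5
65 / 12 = 5.42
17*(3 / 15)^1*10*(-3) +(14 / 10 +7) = -468 / 5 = -93.60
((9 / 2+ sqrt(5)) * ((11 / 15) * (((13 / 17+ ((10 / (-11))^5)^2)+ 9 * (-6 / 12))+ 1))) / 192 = -2072180487893 / 51308941756160 - 2072180487893 * sqrt(5) / 230890237902720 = -0.06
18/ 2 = 9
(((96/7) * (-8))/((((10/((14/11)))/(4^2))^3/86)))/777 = -102.54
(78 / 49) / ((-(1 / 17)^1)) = -27.06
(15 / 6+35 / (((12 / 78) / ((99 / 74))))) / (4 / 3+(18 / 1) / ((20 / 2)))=681225 / 6956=97.93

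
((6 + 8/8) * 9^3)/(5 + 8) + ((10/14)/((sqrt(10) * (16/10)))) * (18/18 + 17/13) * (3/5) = 392.73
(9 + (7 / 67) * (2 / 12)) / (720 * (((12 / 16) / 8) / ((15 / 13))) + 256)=3625 / 126429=0.03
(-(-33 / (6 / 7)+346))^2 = 378225 / 4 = 94556.25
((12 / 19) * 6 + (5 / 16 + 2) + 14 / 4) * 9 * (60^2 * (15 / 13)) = 88664625 / 247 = 358966.09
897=897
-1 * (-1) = 1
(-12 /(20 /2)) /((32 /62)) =-93 /40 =-2.32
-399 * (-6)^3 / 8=10773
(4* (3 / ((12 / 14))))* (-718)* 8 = -80416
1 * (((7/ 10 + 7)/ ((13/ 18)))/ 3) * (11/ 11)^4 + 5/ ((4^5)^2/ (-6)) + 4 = 257424433/ 34078720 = 7.55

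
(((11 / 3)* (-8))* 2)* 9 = -528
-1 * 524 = -524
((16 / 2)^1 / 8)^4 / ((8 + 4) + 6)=1 / 18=0.06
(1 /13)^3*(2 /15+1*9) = 137 /32955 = 0.00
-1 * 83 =-83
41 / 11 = 3.73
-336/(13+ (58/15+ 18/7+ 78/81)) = -317520/19279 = -16.47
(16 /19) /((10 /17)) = 136 /95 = 1.43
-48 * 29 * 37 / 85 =-51504 / 85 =-605.93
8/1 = 8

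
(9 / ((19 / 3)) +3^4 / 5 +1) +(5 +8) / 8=15387 / 760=20.25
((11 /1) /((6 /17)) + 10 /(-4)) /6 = 43 /9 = 4.78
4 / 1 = 4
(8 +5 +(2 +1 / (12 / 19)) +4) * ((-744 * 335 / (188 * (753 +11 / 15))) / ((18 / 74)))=-474542575 / 3188292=-148.84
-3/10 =-0.30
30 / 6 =5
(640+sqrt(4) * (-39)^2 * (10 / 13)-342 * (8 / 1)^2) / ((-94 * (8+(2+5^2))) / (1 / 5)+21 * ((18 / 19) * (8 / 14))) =179626 / 156167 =1.15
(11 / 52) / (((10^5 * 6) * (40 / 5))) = 11 / 249600000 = 0.00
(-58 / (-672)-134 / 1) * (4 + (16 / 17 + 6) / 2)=-5714365 / 5712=-1000.41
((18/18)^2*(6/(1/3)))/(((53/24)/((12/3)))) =1728/53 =32.60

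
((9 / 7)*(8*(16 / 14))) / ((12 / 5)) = 240 / 49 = 4.90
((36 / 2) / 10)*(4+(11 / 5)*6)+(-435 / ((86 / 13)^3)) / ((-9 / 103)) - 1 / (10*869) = 1996285411763 / 41454949800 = 48.16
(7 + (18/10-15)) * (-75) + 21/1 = 486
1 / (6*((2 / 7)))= 7 / 12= 0.58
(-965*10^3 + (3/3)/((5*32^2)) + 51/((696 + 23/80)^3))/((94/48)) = -2561853470026080633738219/5198925436770924160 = -492765.96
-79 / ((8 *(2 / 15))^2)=-17775 / 256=-69.43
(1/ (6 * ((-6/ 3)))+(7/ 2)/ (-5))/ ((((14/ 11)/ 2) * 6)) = -517/ 2520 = -0.21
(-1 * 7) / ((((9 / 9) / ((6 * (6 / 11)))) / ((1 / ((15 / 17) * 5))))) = -1428 / 275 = -5.19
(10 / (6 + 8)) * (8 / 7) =40 / 49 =0.82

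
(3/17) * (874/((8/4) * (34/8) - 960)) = -5244/32351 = -0.16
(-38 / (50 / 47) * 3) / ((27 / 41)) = -36613 / 225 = -162.72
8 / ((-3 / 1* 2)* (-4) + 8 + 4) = 2 / 9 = 0.22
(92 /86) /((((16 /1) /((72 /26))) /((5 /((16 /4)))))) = 1035 /4472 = 0.23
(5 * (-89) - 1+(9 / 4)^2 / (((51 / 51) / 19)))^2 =31326409 / 256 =122368.79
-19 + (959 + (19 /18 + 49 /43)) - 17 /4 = 1451939 /1548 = 937.95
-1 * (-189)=189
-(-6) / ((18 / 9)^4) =3 / 8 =0.38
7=7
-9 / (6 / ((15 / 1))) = -45 / 2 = -22.50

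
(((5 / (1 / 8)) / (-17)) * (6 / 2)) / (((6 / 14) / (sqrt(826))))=-280 * sqrt(826) / 17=-473.37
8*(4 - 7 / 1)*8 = -192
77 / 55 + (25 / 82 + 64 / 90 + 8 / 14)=15433 / 5166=2.99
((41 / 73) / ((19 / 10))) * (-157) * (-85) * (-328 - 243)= -3124197950 / 1387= -2252485.90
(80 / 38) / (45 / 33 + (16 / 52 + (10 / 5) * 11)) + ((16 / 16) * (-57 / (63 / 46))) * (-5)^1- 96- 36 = 20579098 / 270123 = 76.18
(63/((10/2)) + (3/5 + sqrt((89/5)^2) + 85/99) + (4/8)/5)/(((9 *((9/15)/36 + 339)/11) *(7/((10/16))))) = 158195/15377796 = 0.01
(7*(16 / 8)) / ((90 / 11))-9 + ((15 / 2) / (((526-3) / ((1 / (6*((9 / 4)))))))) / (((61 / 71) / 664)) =-9285584 / 1435635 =-6.47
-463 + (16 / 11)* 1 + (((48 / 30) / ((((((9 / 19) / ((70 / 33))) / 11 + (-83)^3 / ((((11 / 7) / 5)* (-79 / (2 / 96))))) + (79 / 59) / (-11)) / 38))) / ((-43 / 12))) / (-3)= -171375479643556429 / 371317399204499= -461.53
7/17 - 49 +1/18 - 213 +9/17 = -79867/306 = -261.00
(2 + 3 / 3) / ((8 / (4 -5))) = -3 / 8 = -0.38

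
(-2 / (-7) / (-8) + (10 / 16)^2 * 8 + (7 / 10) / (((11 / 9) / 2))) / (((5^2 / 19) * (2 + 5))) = 247817 / 539000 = 0.46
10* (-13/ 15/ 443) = -0.02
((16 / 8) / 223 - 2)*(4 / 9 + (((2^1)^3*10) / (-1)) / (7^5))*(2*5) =-8.75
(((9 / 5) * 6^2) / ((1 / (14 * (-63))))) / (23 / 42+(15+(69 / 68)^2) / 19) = -527235101568 / 12834425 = -41079.76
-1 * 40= -40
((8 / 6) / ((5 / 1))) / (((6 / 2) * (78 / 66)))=44 / 585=0.08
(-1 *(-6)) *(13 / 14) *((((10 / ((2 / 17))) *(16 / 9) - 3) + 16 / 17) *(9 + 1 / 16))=42987425 / 5712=7525.81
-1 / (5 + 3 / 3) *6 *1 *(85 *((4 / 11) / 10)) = -34 / 11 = -3.09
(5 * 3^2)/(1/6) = 270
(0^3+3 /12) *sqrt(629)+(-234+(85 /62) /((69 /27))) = -332919 /1426+sqrt(629) /4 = -227.19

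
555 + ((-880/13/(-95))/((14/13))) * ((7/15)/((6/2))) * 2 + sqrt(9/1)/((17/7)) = 8087872/14535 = 556.44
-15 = -15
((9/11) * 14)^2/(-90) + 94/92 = -12137/27830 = -0.44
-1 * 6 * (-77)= 462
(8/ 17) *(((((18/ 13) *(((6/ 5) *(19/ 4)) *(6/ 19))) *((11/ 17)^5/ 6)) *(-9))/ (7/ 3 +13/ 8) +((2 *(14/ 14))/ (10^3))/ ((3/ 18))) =-0.04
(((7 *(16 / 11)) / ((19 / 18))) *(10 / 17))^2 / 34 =203212800 / 214604753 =0.95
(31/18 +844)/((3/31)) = 471913/54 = 8739.13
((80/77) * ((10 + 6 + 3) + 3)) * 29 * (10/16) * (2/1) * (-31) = -179800/7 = -25685.71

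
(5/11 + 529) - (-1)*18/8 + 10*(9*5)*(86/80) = 11170/11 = 1015.45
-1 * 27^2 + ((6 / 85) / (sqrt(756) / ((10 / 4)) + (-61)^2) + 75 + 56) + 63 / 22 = -77044852849721 / 129457482374 - 72 * sqrt(21) / 5884431017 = -595.14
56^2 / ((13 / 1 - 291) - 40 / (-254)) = -199136 / 17643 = -11.29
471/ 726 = 157/ 242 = 0.65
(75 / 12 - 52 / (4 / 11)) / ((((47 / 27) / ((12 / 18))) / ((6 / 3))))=-104.74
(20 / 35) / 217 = 4 / 1519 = 0.00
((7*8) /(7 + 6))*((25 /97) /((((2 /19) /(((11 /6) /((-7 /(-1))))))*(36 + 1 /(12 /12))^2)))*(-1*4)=-41800 /5178927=-0.01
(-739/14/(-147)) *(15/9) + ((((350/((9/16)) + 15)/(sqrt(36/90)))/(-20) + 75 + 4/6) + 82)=977129/6174 - 1147 *sqrt(10)/72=107.89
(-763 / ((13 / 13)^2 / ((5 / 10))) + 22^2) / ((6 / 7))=1435 / 12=119.58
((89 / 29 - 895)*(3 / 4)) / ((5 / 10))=-38799 / 29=-1337.90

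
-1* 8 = -8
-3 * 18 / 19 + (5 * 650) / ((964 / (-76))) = -1186264 / 4579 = -259.07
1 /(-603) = -1 /603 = -0.00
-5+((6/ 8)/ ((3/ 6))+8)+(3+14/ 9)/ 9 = 811/ 162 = 5.01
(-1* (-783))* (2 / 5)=1566 / 5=313.20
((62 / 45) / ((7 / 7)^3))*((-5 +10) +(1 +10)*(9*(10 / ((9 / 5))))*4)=3038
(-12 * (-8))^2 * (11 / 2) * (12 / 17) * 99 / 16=3763584 / 17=221387.29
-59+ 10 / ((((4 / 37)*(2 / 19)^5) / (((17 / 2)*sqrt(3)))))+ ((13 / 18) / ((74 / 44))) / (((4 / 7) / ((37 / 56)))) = -16849 / 288+ 7787331355*sqrt(3) / 128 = 105375359.95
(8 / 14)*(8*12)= 54.86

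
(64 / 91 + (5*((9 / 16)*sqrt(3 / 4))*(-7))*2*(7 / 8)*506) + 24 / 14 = 220 / 91 - 557865*sqrt(3) / 64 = -15095.25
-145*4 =-580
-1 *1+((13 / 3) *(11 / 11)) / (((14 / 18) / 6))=32.43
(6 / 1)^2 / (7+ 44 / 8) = 72 / 25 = 2.88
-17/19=-0.89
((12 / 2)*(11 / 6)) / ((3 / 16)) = 176 / 3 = 58.67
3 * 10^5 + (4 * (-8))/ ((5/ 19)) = 1499392/ 5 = 299878.40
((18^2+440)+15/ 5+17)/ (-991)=-784/ 991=-0.79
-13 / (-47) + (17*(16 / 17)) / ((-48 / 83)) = -3862 / 141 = -27.39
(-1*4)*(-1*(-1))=-4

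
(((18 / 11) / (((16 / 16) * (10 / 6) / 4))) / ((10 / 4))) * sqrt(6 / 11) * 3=1296 * sqrt(66) / 3025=3.48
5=5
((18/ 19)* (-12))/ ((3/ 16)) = -60.63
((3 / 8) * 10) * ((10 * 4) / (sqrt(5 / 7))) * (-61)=-1830 * sqrt(35)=-10826.43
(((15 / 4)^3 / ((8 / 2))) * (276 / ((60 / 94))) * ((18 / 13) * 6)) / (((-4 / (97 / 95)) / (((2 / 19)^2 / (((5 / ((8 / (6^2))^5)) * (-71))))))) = 104857 / 512799417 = 0.00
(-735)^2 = 540225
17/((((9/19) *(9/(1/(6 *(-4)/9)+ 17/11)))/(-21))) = -232883/2376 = -98.01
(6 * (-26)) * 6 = -936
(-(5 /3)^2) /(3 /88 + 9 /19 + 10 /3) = -41800 /57801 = -0.72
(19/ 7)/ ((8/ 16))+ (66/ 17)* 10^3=462646/ 119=3887.78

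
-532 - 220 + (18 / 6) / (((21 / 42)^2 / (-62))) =-1496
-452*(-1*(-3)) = -1356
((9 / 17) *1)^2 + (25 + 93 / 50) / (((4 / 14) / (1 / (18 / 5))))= 2746049 / 104040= 26.39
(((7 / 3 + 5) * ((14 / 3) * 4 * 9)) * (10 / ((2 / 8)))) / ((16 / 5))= 15400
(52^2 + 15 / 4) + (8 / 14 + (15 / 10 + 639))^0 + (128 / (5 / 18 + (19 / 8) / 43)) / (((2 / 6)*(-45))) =55326041 / 20620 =2683.13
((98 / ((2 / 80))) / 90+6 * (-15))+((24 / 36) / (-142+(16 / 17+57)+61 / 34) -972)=-25637506 / 25173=-1018.45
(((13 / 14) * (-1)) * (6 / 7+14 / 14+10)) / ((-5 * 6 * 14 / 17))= 18343 / 41160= 0.45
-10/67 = -0.15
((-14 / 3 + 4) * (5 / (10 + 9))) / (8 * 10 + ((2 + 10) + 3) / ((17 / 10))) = -17 / 8607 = -0.00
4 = 4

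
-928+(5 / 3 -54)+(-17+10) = -2962 / 3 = -987.33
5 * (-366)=-1830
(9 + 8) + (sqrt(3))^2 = 20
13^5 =371293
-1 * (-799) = 799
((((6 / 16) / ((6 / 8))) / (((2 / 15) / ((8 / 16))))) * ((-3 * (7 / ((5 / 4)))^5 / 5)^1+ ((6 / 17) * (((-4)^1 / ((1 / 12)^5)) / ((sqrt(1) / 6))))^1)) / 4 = -52570287072 / 53125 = -989558.34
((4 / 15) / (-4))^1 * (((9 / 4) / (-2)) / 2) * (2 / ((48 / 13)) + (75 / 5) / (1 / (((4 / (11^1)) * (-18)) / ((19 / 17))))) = -437923 / 133760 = -3.27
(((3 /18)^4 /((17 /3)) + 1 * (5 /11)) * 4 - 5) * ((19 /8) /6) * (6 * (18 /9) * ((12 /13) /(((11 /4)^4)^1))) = -78126784 /320330439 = -0.24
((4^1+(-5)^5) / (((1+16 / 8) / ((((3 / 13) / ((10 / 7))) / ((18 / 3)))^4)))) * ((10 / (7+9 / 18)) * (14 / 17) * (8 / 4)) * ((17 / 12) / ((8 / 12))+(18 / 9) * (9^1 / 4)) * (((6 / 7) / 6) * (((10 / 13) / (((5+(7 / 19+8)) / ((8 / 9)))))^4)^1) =-1656251102808736 / 213021368737565300545113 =-0.00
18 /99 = 2 /11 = 0.18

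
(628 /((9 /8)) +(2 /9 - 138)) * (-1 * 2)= -7568 /9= -840.89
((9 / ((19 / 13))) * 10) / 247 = 90 / 361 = 0.25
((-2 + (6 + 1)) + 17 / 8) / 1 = 57 / 8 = 7.12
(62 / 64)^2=961 / 1024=0.94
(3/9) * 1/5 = 1/15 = 0.07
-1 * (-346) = 346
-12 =-12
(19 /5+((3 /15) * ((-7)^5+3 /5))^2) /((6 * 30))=62767.82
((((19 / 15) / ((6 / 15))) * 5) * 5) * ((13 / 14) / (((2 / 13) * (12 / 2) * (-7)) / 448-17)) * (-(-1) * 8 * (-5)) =12844000 / 74319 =172.82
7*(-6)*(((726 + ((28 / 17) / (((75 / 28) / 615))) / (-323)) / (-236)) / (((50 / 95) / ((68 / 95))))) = 417903906 / 2382125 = 175.43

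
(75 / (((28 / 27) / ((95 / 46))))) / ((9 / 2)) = 33.19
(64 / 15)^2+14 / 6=20.54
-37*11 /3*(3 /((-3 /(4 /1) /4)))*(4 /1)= 26048 /3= 8682.67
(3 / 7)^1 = 3 / 7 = 0.43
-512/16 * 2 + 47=-17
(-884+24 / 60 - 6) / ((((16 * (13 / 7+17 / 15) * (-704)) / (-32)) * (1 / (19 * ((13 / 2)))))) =-720993 / 6908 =-104.37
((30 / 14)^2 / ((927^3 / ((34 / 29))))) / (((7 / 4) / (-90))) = -34000 / 97824199221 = -0.00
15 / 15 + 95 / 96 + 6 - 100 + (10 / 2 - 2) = -8545 / 96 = -89.01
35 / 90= 0.39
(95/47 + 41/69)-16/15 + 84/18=100784/16215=6.22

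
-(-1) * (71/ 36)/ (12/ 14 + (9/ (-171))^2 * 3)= 179417/ 78732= 2.28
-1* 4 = -4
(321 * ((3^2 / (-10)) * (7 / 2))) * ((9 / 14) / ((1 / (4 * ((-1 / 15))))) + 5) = -488241 / 100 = -4882.41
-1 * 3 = -3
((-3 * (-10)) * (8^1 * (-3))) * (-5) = 3600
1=1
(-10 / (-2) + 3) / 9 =8 / 9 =0.89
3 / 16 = 0.19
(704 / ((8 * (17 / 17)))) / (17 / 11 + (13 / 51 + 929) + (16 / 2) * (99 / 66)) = 49368 / 528911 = 0.09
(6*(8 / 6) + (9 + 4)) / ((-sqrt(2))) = -14.85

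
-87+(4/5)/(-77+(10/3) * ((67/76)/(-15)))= -11485803/132005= -87.01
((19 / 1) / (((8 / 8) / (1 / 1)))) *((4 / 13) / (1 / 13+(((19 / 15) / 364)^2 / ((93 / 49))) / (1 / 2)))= 75.99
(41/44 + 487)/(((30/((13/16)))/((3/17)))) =279097/119680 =2.33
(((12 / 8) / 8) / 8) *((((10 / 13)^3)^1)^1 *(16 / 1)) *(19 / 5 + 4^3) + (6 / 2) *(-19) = -99804 / 2197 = -45.43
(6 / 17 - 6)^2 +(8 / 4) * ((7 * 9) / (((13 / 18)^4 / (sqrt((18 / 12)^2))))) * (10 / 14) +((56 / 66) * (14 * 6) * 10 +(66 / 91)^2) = 1241.34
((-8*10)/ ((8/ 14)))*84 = -11760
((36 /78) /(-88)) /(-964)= 3 /551408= 0.00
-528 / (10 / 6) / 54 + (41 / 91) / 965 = -1545421 / 263445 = -5.87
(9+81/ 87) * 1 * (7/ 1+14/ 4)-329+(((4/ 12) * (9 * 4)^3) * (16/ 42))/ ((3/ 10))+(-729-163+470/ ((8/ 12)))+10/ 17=66733490/ 3451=19337.44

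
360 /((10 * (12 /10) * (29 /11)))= 330 /29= 11.38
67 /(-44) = -1.52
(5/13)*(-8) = -40/13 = -3.08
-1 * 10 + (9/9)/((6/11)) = -49/6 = -8.17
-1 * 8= -8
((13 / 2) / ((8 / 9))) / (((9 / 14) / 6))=273 / 4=68.25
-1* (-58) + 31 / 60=3511 / 60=58.52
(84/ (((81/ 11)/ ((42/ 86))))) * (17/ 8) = 9163/ 774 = 11.84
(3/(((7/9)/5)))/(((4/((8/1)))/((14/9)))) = 60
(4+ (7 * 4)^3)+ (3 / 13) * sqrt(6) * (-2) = 21956 - 6 * sqrt(6) / 13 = 21954.87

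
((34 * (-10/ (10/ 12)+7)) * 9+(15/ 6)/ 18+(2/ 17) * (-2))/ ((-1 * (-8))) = -936419/ 4896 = -191.26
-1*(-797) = 797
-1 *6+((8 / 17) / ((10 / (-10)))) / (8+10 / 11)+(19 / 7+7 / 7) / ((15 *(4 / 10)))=-13579 / 2499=-5.43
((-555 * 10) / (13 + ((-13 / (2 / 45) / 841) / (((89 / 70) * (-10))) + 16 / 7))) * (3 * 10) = -174473019000 / 16046351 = -10873.07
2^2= 4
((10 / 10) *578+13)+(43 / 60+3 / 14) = 248611 / 420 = 591.93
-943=-943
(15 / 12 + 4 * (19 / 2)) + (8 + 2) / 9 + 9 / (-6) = 1399 / 36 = 38.86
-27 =-27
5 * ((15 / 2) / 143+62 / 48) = 23065 / 3432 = 6.72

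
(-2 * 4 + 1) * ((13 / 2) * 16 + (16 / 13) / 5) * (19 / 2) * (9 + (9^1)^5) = -26611771032 / 65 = -409411862.03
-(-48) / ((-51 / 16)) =-256 / 17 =-15.06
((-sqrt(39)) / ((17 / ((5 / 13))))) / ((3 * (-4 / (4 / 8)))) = 5 * sqrt(39) / 5304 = 0.01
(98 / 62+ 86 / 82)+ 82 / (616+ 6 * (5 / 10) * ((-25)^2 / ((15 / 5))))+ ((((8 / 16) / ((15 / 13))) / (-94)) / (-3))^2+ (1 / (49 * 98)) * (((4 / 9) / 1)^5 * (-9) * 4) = 59177175319123601479 / 21955090774930815600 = 2.70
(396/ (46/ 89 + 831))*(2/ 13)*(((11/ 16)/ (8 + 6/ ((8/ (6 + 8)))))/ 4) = 96921/ 142385620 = 0.00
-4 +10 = 6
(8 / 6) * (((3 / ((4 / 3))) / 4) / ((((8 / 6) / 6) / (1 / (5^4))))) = 27 / 5000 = 0.01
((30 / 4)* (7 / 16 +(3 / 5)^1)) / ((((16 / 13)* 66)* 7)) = 1079 / 78848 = 0.01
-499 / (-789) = 499 / 789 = 0.63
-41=-41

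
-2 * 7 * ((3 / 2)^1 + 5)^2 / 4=-1183 / 8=-147.88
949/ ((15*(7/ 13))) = 12337/ 105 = 117.50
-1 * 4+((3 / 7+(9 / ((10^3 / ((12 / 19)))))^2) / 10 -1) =-7829182397 / 1579375000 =-4.96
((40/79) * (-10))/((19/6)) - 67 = -102967/1501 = -68.60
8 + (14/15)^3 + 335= 1160369/3375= 343.81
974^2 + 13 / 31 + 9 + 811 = 29434389 / 31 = 949496.42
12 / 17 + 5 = 97 / 17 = 5.71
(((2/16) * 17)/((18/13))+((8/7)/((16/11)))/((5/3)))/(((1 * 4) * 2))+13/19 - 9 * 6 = -40652051/766080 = -53.07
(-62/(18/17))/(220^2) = -0.00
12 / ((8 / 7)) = 10.50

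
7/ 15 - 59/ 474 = 811/ 2370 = 0.34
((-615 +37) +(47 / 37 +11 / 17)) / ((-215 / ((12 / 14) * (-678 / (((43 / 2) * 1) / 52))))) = -153302677632 / 40705735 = -3766.12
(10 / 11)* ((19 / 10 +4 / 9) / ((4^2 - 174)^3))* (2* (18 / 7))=-211 / 75928006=-0.00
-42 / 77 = -6 / 11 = -0.55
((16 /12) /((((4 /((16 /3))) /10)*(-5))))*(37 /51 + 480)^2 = -19234665248 /23409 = -821678.21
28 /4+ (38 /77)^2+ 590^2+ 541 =348648.24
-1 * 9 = -9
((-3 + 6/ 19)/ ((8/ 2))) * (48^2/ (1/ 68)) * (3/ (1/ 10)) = -59927040/ 19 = -3154054.74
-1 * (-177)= 177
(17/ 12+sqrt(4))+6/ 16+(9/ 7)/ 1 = 853/ 168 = 5.08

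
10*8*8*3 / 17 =1920 / 17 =112.94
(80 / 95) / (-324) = -4 / 1539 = -0.00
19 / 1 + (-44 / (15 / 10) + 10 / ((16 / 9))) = -113 / 24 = -4.71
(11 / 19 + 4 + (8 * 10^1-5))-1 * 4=1436 / 19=75.58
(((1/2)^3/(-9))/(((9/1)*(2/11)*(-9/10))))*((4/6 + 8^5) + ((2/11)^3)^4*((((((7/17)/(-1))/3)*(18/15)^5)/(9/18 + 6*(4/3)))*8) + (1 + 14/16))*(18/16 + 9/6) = 15604612479432877681873463/19235119384318749120000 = 811.26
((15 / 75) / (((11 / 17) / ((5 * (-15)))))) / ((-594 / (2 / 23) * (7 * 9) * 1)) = 85 / 1577961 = 0.00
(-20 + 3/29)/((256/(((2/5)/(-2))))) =577/37120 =0.02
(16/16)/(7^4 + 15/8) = 8/19223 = 0.00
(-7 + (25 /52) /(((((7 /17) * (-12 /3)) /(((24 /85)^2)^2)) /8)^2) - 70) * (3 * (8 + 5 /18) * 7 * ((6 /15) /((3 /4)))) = -11025223123879563604 /1544427266484375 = -7138.71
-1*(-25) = 25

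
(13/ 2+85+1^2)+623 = 1431/ 2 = 715.50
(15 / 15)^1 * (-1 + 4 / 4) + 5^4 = 625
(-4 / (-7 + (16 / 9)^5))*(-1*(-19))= -7.06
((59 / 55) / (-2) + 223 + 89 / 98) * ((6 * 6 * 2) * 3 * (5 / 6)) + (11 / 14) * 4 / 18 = 195044635 / 4851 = 40207.10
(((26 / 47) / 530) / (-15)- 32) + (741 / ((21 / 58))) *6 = 12247.43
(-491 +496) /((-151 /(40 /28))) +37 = 39059 /1057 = 36.95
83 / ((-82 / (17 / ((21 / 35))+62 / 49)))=-361133 / 12054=-29.96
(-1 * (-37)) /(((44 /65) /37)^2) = 214008925 /1936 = 110541.80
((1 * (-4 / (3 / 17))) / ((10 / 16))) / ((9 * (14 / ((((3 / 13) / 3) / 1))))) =-272 / 12285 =-0.02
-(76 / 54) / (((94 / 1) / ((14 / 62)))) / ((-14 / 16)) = 152 / 39339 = 0.00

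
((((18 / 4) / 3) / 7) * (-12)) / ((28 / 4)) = -18 / 49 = -0.37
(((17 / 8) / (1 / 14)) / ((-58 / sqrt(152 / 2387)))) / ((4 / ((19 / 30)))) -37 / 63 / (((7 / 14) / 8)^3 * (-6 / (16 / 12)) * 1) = 303104 / 567 -323 * sqrt(90706) / 4746720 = 534.55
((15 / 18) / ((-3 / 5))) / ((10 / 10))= -25 / 18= -1.39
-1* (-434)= 434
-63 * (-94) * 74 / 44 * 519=56860083 / 11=5169098.45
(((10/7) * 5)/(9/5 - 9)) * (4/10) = -25/63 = -0.40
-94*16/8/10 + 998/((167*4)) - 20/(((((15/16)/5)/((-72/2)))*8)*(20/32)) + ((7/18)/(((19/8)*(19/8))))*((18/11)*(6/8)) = 4978841009/6631570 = 750.78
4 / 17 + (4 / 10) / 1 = 54 / 85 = 0.64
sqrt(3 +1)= 2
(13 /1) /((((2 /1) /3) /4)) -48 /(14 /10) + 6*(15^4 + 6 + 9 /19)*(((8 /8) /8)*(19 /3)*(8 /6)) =2244968 /7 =320709.71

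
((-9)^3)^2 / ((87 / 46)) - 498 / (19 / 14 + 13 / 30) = 765225423 / 2726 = 280713.65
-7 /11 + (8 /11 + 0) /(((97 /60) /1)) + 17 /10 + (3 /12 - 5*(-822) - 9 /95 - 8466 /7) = 1647439229 /567644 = 2902.24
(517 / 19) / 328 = 517 / 6232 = 0.08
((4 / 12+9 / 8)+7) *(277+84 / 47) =2659909 / 1128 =2358.08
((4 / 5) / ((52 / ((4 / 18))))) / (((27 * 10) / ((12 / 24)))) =0.00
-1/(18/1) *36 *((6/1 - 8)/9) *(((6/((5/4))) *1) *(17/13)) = 544/195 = 2.79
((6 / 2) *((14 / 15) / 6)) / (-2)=-7 / 30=-0.23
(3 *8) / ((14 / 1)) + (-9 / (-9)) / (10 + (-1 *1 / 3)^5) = 4407 / 2429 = 1.81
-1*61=-61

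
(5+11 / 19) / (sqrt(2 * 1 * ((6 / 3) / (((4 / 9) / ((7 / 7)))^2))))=212 / 171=1.24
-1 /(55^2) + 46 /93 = 139057 /281325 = 0.49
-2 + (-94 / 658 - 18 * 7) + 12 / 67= -60015 / 469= -127.96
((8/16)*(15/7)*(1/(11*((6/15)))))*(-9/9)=-75/308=-0.24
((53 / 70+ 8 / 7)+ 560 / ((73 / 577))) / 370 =3232587 / 270100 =11.97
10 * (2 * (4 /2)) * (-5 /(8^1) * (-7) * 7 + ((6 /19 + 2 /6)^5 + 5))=860184939505 /601692057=1429.61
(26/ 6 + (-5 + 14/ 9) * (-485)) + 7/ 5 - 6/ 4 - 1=150641/ 90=1673.79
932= 932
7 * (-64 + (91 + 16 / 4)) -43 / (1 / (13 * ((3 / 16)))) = 1795 / 16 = 112.19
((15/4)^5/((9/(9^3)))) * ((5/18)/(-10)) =-6834375/4096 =-1668.55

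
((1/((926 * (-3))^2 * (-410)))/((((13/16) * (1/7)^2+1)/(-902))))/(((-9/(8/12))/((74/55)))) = -29008/1037926464975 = -0.00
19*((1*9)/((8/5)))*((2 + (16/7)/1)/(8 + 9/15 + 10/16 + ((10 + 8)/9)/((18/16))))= 1154250/27727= 41.63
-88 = -88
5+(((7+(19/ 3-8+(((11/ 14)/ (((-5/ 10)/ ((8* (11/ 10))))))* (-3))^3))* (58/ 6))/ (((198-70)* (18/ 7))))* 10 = 16650799531/ 793800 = 20976.06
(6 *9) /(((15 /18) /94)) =30456 /5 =6091.20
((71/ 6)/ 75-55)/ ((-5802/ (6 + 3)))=24679/ 290100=0.09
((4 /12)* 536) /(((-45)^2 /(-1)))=-536 /6075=-0.09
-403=-403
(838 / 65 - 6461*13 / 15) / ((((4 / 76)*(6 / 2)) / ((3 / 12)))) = -8845.51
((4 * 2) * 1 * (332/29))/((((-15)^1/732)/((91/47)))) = -58973824/6815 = -8653.53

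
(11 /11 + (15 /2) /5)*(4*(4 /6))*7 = 140 /3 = 46.67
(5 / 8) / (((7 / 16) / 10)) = 100 / 7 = 14.29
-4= -4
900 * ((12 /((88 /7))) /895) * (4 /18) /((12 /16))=0.28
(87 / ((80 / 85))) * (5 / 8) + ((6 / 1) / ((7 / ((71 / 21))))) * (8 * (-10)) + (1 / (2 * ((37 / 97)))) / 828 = -8361445727 / 48037248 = -174.06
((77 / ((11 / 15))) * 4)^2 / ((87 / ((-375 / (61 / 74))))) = -1631700000 / 1769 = -922385.53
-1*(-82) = 82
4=4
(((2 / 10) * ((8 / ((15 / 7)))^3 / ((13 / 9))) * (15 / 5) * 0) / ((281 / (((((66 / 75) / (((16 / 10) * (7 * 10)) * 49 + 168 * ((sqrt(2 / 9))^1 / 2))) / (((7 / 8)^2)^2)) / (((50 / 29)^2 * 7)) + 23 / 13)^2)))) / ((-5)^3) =0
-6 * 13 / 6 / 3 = -13 / 3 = -4.33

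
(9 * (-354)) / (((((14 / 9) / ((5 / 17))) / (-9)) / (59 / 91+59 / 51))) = 1801730790 / 184093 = 9787.07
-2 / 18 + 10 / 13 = 0.66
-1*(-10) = 10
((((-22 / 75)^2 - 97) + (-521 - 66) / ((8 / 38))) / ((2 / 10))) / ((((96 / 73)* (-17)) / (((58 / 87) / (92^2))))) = 206038339 / 4053888000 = 0.05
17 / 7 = 2.43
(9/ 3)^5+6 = 249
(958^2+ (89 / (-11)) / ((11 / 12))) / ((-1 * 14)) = -55524188 / 847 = -65553.94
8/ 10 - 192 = -191.20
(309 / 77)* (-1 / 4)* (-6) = 927 / 154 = 6.02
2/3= 0.67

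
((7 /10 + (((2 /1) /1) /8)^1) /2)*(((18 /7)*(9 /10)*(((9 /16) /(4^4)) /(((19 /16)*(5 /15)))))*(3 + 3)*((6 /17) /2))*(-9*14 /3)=-59049 /217600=-0.27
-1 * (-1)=1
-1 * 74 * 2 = -148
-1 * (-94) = 94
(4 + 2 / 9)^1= 38 / 9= 4.22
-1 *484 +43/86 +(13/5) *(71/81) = -389789/810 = -481.22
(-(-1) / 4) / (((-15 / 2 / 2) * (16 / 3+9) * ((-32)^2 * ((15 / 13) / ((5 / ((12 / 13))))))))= -169 / 7925760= -0.00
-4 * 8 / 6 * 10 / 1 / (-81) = 160 / 243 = 0.66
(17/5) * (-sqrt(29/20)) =-17 * sqrt(145)/50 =-4.09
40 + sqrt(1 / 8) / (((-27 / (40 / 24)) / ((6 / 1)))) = 40 - 5* sqrt(2) / 54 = 39.87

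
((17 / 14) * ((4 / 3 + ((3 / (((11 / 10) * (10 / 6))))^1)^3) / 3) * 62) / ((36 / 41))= 17609705 / 107811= 163.34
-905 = -905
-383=-383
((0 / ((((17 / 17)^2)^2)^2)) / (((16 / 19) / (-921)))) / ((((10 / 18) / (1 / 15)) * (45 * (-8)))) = 0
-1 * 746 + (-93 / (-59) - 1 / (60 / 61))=-2638859 / 3540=-745.44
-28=-28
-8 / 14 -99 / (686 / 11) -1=-2167 / 686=-3.16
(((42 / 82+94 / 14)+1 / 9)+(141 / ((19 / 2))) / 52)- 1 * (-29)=46731043 / 1276002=36.62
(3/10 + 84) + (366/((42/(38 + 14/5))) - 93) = 346.84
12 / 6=2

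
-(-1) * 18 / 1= 18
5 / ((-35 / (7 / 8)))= -1 / 8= -0.12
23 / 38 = 0.61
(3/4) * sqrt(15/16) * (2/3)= sqrt(15)/8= 0.48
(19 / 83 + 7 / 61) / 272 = 435 / 344284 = 0.00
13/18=0.72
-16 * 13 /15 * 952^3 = -179462692864 /15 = -11964179524.27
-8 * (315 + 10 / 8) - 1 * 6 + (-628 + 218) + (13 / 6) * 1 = -17663 / 6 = -2943.83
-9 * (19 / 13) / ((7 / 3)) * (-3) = 1539 / 91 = 16.91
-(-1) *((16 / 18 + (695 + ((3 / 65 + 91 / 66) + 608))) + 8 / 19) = 319291351 / 244530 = 1305.73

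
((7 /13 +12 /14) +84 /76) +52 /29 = 215304 /50141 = 4.29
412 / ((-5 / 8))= -3296 / 5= -659.20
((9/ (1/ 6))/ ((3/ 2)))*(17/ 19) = 32.21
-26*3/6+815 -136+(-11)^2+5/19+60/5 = 15186/19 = 799.26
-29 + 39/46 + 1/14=-4521/161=-28.08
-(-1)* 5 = 5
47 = 47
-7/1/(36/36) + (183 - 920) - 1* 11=-755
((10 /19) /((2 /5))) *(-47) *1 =-1175 /19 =-61.84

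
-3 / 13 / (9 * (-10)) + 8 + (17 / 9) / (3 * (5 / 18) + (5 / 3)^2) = 665 / 78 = 8.53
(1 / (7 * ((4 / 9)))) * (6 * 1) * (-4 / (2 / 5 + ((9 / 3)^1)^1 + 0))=-270 / 119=-2.27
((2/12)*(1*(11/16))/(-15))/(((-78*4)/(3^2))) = 11/49920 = 0.00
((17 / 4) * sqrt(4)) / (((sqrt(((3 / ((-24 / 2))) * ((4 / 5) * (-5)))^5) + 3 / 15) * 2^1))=3.54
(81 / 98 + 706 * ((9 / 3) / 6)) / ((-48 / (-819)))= 1352325 / 224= 6037.17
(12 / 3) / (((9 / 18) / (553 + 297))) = 6800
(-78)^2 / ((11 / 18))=109512 / 11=9955.64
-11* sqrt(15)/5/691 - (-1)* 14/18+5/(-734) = 5093/6606 - 11* sqrt(15)/3455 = 0.76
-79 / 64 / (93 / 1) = -79 / 5952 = -0.01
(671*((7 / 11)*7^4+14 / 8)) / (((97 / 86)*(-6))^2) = 22411.35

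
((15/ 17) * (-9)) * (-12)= 1620/ 17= 95.29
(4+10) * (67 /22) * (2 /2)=42.64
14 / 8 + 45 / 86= 391 / 172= 2.27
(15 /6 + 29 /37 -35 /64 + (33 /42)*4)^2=9499036369 /274763776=34.57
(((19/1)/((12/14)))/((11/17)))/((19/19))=2261/66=34.26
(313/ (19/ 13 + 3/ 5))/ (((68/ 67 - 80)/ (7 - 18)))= 223795/ 10584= 21.14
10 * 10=100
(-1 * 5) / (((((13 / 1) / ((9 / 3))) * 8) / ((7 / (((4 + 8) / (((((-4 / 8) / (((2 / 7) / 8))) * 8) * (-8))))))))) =-980 / 13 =-75.38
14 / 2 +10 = 17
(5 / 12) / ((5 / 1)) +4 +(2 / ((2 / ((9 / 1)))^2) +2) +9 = 667 / 12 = 55.58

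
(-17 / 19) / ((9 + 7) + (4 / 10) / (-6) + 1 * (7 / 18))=-1530 / 27911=-0.05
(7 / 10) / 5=7 / 50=0.14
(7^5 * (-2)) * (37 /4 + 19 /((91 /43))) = -15930635 /26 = -612716.73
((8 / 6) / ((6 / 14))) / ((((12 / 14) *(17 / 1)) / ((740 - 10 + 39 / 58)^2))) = 88003002409 / 772038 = 113987.92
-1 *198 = -198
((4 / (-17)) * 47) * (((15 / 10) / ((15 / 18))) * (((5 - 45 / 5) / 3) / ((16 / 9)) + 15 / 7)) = -16497 / 595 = -27.73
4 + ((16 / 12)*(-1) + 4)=20 / 3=6.67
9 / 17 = 0.53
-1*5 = -5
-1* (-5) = 5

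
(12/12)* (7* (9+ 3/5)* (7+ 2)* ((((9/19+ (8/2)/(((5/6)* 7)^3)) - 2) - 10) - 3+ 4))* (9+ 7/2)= -1848654144/23275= -79426.60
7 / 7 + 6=7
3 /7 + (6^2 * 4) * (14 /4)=3531 /7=504.43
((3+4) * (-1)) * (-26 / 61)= 182 / 61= 2.98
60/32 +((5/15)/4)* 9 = 21/8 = 2.62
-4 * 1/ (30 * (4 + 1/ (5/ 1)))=-2/ 63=-0.03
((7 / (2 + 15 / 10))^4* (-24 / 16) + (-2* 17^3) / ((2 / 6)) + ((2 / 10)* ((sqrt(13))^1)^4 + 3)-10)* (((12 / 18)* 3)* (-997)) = 293867744 / 5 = 58773548.80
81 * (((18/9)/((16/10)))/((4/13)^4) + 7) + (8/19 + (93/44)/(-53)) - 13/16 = 134556432121/11342848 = 11862.67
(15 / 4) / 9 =5 / 12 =0.42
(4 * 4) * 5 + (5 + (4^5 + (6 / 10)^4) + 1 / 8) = 5546273 / 5000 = 1109.25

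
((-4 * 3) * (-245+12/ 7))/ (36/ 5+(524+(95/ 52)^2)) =92098240/ 16862881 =5.46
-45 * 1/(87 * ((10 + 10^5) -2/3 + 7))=-45/8701421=-0.00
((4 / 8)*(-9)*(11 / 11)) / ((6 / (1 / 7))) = -3 / 28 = -0.11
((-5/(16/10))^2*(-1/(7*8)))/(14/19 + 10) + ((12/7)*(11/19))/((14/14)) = 13561511/13891584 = 0.98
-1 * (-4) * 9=36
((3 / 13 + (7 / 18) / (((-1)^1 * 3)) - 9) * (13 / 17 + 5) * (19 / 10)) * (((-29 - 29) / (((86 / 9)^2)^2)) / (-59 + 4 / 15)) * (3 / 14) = -52695062973 / 21300607152032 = -0.00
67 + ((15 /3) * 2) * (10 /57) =3919 /57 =68.75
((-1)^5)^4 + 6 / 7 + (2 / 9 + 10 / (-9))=61 / 63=0.97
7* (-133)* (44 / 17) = -2409.65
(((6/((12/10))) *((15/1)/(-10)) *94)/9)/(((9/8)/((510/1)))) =-319600/9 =-35511.11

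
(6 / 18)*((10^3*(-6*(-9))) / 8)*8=18000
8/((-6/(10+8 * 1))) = -24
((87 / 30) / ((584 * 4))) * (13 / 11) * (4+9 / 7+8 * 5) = 119509 / 1798720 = 0.07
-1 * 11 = -11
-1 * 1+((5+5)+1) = 10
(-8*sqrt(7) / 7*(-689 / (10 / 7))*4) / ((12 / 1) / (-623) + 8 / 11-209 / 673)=50843448656*sqrt(7) / 9165595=14676.53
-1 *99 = -99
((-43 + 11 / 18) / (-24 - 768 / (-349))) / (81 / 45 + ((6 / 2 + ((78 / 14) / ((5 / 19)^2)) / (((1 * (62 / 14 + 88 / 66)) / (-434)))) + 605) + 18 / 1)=-805518175 / 2250231352272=-0.00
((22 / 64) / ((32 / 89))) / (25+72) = 979 / 99328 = 0.01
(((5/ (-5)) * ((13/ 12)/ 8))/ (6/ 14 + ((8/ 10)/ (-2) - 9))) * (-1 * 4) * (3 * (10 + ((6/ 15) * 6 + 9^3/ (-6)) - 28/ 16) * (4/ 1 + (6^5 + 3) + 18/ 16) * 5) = 62816954655/ 80384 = 781460.92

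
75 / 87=25 / 29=0.86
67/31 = 2.16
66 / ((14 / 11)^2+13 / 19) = 151734 / 5297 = 28.65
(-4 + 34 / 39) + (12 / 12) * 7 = 151 / 39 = 3.87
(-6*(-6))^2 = 1296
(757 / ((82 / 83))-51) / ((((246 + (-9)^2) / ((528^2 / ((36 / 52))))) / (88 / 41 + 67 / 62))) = 48433072385984 / 17040297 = 2842266.92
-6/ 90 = -1/ 15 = -0.07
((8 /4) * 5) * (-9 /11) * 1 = -90 /11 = -8.18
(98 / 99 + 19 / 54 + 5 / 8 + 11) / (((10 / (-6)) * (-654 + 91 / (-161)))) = 708607 / 59617800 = 0.01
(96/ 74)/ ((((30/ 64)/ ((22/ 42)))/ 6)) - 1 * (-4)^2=-9456/ 1295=-7.30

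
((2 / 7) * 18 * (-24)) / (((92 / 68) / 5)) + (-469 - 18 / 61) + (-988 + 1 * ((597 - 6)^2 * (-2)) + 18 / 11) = -75672885929 / 108031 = -700473.81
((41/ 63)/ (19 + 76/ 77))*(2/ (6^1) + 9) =12628/ 41553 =0.30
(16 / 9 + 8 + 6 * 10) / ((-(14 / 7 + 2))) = -157 / 9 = -17.44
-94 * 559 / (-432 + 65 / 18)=945828 / 7711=122.66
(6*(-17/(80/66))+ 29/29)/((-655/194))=161311/6550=24.63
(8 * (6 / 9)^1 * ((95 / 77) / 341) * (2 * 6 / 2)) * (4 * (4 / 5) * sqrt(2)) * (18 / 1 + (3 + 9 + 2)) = 311296 * sqrt(2) / 26257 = 16.77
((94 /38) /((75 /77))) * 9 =10857 /475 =22.86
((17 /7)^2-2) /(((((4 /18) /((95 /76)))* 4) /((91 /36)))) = 12415 /896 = 13.86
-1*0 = 0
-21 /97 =-0.22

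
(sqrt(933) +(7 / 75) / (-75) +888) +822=sqrt(933) +9618743 / 5625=1740.54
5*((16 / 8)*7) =70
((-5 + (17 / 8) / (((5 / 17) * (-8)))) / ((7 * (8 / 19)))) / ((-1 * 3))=35891 / 53760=0.67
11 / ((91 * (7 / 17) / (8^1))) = 1496 / 637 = 2.35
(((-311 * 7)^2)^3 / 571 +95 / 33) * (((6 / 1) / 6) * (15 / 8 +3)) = 22833783069953193180583 / 25124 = 908843459240295859.76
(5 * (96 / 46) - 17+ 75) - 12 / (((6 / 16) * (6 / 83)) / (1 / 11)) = 21398 / 759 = 28.19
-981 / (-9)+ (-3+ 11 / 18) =1919 / 18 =106.61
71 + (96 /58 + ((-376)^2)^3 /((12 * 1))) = 20486373018245297 /87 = 235475551933853.99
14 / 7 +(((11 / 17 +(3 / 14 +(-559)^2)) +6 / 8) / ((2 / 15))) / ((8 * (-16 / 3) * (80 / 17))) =-1338446131 / 114688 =-11670.32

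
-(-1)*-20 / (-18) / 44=5 / 198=0.03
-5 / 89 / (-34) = 5 / 3026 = 0.00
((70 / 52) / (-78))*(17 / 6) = -595 / 12168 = -0.05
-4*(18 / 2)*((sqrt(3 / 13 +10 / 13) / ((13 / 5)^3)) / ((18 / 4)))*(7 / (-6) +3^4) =-239500 / 6591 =-36.34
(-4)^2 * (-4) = -64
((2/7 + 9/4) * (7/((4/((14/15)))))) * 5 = 497/24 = 20.71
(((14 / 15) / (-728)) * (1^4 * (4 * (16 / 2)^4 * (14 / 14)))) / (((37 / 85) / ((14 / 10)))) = -67.56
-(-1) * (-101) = -101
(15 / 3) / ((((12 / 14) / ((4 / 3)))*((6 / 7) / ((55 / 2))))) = 13475 / 54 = 249.54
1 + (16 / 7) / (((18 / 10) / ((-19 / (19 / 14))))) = -151 / 9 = -16.78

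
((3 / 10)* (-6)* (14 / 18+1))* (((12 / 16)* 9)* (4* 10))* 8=-6912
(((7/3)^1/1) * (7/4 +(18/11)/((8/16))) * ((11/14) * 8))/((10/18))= 663/5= 132.60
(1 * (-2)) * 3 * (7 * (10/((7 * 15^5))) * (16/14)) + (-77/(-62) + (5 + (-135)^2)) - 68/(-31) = 400611367391/21971250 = 18233.44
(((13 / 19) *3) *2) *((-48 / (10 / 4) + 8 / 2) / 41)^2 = 23712 / 42025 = 0.56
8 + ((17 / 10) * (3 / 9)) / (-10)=2383 / 300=7.94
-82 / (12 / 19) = -129.83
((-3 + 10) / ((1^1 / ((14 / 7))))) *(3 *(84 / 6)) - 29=559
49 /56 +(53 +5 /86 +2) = 19241 /344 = 55.93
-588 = -588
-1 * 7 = -7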